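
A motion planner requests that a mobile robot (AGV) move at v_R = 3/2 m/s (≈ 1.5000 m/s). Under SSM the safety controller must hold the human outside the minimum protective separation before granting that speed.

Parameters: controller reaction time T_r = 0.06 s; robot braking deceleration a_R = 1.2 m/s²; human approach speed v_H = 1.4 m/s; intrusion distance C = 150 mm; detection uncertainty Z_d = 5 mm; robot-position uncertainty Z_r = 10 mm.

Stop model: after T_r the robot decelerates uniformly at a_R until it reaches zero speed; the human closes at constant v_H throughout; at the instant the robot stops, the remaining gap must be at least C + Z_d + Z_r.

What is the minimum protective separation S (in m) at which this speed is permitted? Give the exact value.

S_min = 6053/2000 m = 3.0265 m

T_s = v_R/a_R = (3/2)/(6/5) = 1.2500 s
reaction-phase robot travel = 1.5000·0.0600 = 0.0900 m
robot covers 1.5000·1.2500 − ½·1.2000·1.2500² = 0.9375 m while stopping
person approaches 1.4000·(0.0600+1.2500) = 1.8340 m
margins: 0.1500+0.0050+0.0100 = 0.1650 m
S_min ≈ 0.0900+0.9375+1.8340+0.1650  ⇒  S_min = 6053/2000 m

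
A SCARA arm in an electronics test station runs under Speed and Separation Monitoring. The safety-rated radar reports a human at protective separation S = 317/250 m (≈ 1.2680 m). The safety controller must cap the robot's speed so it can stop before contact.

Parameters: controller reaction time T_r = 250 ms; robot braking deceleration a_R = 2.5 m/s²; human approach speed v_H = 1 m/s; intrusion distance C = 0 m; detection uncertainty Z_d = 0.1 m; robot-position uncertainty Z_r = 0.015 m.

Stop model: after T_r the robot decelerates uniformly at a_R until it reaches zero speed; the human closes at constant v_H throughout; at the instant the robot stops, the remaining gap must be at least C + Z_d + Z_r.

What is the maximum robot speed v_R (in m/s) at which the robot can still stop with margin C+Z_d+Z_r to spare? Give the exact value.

at the boundary: (1/5)·v² + (13/20)·v + (-903/1000) = 0
  disc = (13/20)² − 4·(1/5)·(-903/1000) = 11449/10000 ; √disc = 107/100
  v_R = (−(13/20) + 107/100) / (2·(1/5)) = 21/20 m/s
check:
T_s = v_R/a_R = (21/20)/(5/2) = 0.4200 s
reaction-phase robot travel = 1.0500·0.2500 = 0.2625 m
braking distance = 1.0500²/(2·2.5000) = 0.2205 m
human over T_r+T_s: 1.0000·(0.2500+0.4200) = 0.6700 m
margins: 0.0000+0.1000+0.0150 = 0.1150 m
sum ≈ 0.2625+0.2205+0.6700+0.1150 ≈ 1.2680 m = S ✓

v_R_max = 21/20 m/s = 1.0500 m/s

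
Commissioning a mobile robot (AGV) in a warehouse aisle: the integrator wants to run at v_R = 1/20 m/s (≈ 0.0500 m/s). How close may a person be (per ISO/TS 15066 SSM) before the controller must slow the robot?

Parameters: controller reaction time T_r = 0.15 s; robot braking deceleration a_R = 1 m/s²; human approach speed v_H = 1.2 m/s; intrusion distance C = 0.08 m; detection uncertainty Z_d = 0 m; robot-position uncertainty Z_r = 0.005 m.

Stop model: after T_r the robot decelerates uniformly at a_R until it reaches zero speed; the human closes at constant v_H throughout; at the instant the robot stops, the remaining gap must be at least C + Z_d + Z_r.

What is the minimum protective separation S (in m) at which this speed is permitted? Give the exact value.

S_min = 267/800 m = 0.3337 m

T_s = v_R/a_R = (1/20)/1 = 0.0500 s
robot in T_r: 0.0500·0.1500 = 0.0075 m
robot under decel: 0.0500²/(2·1.0000) = 0.0013 m
human closes 1.2000·0.2000 = 0.2400 m
margins: 0.0800+0.0000+0.0050 = 0.0850 m
S_min ≈ 0.0075+0.0013+0.2400+0.0850  ⇒  S_min = 267/800 m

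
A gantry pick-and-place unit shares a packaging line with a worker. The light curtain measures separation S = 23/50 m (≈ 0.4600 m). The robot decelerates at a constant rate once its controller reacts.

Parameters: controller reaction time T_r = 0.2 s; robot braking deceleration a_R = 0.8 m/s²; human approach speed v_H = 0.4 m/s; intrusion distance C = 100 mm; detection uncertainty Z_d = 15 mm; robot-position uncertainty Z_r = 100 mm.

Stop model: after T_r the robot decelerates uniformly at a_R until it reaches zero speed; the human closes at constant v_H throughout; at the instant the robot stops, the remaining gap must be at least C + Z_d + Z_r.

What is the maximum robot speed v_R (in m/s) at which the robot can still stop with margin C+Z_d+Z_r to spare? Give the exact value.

at the boundary: (5/8)·v² + (7/10)·v + (-33/200) = 0
  disc = (7/10)² − 4·(5/8)·(-33/200) = 361/400 ; √disc = 19/20
  v_R = (−(7/10) + 19/20) / (2·(5/8)) = 1/5 m/s
check:
T_s = v_R/a_R = (1/5)/(4/5) = 0.2500 s
robot covers v_R·T_r = 0.2000·0.2000 = 0.0400 m before braking
robot under decel: 0.2000²/(2·0.8000) = 0.0250 m
person approaches 0.4000·(0.2000+0.2500) = 0.1800 m
C+Z_d+Z_r = 0.1000+0.0150+0.1000 = 0.2150 m
sum ≈ 0.0400+0.0250+0.1800+0.2150 ≈ 0.4600 m = S ✓

v_R_max = 1/5 m/s = 0.2000 m/s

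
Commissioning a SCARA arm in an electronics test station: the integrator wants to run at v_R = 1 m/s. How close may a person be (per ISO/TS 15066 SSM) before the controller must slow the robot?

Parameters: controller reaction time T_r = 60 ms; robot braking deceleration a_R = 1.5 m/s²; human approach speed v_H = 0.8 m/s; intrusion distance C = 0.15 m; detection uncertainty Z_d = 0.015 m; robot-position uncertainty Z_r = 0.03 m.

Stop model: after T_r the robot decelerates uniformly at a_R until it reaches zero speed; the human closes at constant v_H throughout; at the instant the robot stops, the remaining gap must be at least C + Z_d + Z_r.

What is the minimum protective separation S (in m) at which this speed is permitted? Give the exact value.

braking lasts T_s = 1/(3/2) = 0.6667 s
robot covers v_R·T_r = 1.0000·0.0600 = 0.0600 m before braking
robot covers 1.0000·0.6667 − ½·1.5000·0.6667² = 0.3333 m while stopping
person approaches 0.8000·(0.0600+0.6667) = 0.5813 m
C+Z_d+Z_r = 0.1500+0.0150+0.0300 = 0.1950 m
S_min ≈ 0.0600+0.3333+0.5813+0.1950  ⇒  S_min = 3509/3000 m

S_min = 3509/3000 m = 1.1697 m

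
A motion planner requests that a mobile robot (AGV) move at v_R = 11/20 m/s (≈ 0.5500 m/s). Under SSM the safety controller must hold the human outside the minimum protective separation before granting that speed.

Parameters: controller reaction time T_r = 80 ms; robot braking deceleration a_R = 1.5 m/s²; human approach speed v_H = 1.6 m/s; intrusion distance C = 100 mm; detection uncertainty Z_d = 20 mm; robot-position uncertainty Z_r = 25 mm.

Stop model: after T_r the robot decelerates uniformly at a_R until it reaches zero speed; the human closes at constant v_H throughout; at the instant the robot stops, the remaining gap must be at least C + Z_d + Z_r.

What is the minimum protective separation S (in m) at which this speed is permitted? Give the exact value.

braking lasts T_s = (11/20)/(3/2) = 0.3667 s
robot in T_r: 0.5500·0.0800 = 0.0440 m
braking distance = 0.5500²/(2·1.5000) = 0.1008 m
human over T_r+T_s: 1.6000·(0.0800+0.3667) = 0.7147 m
residual clearance needed = 0.1000+0.0200+0.0250 = 0.1450 m
S_min ≈ 0.0440+0.1008+0.7147+0.1450  ⇒  S_min = 2009/2000 m

S_min = 2009/2000 m = 1.0045 m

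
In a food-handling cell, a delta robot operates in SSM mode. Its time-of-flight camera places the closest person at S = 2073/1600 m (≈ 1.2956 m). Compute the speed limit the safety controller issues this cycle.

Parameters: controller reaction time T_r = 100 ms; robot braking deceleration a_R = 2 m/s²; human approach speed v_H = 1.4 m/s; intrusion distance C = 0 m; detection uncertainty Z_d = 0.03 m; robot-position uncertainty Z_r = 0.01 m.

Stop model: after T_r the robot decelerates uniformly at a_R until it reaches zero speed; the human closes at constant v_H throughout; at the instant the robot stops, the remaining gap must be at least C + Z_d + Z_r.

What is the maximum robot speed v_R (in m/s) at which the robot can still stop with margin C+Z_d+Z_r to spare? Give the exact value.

collect terms ⇒ (1/4)·v_R² + (4/5)·v_R + (-357/320) = 0
  disc = (4/5)² − 4·(1/4)·(-357/320) = 2809/1600 ; √disc = 53/40
  v_R = (−(4/5) + 53/40) / (2·(1/4)) = 21/20 m/s
check:
T_s = v_R/a_R = (21/20)/2 = 0.5250 s
robot in T_r: 1.0500·0.1000 = 0.1050 m
robot covers 1.0500·0.5250 − ½·2.0000·0.5250² = 0.2756 m while stopping
human over T_r+T_s: 1.4000·(0.1000+0.5250) = 0.8750 m
C+Z_d+Z_r = 0.0000+0.0300+0.0100 = 0.0400 m
sum ≈ 0.1050+0.2756+0.8750+0.0400 ≈ 1.2956 m = S ✓

v_R_max = 21/20 m/s = 1.0500 m/s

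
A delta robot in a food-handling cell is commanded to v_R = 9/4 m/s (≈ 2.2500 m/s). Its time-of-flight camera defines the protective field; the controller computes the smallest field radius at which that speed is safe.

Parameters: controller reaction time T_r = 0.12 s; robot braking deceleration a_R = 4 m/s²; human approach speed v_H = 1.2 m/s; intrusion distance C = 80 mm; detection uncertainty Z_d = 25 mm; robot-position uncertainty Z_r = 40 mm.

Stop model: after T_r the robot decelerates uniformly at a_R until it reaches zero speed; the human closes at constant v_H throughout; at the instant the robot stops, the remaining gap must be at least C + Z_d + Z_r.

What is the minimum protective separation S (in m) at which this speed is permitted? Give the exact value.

S_min = 29869/16000 m = 1.8668 m

braking lasts T_s = (9/4)/4 = 0.5625 s
robot covers v_R·T_r = 2.2500·0.1200 = 0.2700 m before braking
braking distance = 2.2500²/(2·4.0000) = 0.6328 m
person approaches 1.2000·(0.1200+0.5625) = 0.8190 m
margins: 0.0800+0.0250+0.0400 = 0.1450 m
S_min ≈ 0.2700+0.6328+0.8190+0.1450  ⇒  S_min = 29869/16000 m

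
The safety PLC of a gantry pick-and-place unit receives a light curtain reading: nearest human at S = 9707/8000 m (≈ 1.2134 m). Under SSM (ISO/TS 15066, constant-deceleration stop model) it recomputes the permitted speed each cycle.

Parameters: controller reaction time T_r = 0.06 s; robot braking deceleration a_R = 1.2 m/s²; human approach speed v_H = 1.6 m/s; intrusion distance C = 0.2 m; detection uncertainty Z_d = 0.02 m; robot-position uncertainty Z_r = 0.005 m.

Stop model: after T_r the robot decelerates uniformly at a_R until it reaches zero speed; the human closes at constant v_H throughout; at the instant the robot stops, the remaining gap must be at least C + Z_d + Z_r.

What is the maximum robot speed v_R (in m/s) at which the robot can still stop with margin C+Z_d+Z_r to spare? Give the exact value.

collect terms ⇒ (5/12)·v_R² + (209/150)·v_R + (-7139/8000) = 0
  disc = (209/150)² − 4·(5/12)·(-7139/8000) = 1234321/360000 ; √disc = 1111/600
  v_R = (−(209/150) + 1111/600) / (2·(5/12)) = 11/20 m/s
check:
stop time T_s = (11/20)/(6/5) = 0.4583 s
robot in T_r: 0.5500·0.0600 = 0.0330 m
robot covers 0.5500·0.4583 − ½·1.2000·0.4583² = 0.1260 m while stopping
human closes 1.6000·0.5183 = 0.8293 m
margins: 0.2000+0.0200+0.0050 = 0.2250 m
sum ≈ 0.0330+0.1260+0.8293+0.2250 ≈ 1.2134 m = S ✓

v_R_max = 11/20 m/s = 0.5500 m/s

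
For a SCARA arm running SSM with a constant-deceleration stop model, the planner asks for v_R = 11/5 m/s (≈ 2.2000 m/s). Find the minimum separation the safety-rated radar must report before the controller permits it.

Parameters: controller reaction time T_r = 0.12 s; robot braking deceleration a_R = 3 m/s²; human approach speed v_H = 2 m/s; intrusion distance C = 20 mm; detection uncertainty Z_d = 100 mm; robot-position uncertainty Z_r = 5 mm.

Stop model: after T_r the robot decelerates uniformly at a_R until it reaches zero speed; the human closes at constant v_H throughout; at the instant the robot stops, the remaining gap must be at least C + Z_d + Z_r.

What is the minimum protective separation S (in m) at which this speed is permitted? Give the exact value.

braking lasts T_s = (11/5)/3 = 0.7333 s
robot covers v_R·T_r = 2.2000·0.1200 = 0.2640 m before braking
braking distance = 2.2000²/(2·3.0000) = 0.8067 m
person approaches 2.0000·(0.1200+0.7333) = 1.7067 m
C+Z_d+Z_r = 0.0200+0.1000+0.0050 = 0.1250 m
S_min ≈ 0.2640+0.8067+1.7067+0.1250  ⇒  S_min = 8707/3000 m

S_min = 8707/3000 m = 2.9023 m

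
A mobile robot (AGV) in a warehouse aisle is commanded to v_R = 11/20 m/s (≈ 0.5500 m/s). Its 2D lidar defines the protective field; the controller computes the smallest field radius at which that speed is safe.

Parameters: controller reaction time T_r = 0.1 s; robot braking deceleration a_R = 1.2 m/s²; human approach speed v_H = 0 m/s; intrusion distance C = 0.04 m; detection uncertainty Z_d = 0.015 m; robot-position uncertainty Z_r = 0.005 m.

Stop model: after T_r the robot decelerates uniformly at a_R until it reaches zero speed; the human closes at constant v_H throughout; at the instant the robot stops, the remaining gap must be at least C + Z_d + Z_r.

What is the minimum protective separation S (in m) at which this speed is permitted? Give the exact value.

S_min = 1157/4800 m = 0.2410 m

braking lasts T_s = (11/20)/(6/5) = 0.4583 s
robot in T_r: 0.5500·0.1000 = 0.0550 m
robot covers 0.5500·0.4583 − ½·1.2000·0.4583² = 0.1260 m while stopping
human over T_r+T_s: 0.0000·(0.1000+0.4583) = 0.0000 m
residual clearance needed = 0.0400+0.0150+0.0050 = 0.0600 m
S_min ≈ 0.0550+0.1260+0.0000+0.0600  ⇒  S_min = 1157/4800 m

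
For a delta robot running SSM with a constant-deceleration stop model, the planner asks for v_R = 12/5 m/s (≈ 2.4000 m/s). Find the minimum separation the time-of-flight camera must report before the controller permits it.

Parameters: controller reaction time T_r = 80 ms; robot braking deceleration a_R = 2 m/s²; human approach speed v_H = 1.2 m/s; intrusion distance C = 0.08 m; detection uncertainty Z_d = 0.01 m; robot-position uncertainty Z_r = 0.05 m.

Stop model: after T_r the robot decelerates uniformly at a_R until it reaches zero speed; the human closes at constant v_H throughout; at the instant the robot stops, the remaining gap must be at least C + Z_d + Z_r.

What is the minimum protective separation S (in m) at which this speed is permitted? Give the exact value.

T_s = v_R/a_R = (12/5)/2 = 1.2000 s
robot covers v_R·T_r = 2.4000·0.0800 = 0.1920 m before braking
robot under decel: 2.4000²/(2·2.0000) = 1.4400 m
human closes 1.2000·1.2800 = 1.5360 m
C+Z_d+Z_r = 0.0800+0.0100+0.0500 = 0.1400 m
S_min ≈ 0.1920+1.4400+1.5360+0.1400  ⇒  S_min = 827/250 m

S_min = 827/250 m = 3.3080 m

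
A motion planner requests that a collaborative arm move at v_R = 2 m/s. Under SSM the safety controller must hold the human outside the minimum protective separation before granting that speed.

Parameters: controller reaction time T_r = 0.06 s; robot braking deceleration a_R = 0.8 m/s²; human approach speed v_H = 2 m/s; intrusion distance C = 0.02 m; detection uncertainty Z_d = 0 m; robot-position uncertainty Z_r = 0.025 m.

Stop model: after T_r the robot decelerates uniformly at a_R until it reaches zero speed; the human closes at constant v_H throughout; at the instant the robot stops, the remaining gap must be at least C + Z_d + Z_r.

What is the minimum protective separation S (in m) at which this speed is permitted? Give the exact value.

braking lasts T_s = 2/(4/5) = 2.5000 s
robot covers v_R·T_r = 2.0000·0.0600 = 0.1200 m before braking
robot under decel: 2.0000²/(2·0.8000) = 2.5000 m
human closes 2.0000·2.5600 = 5.1200 m
residual clearance needed = 0.0200+0.0000+0.0250 = 0.0450 m
S_min ≈ 0.1200+2.5000+5.1200+0.0450  ⇒  S_min = 1557/200 m

S_min = 1557/200 m = 7.7850 m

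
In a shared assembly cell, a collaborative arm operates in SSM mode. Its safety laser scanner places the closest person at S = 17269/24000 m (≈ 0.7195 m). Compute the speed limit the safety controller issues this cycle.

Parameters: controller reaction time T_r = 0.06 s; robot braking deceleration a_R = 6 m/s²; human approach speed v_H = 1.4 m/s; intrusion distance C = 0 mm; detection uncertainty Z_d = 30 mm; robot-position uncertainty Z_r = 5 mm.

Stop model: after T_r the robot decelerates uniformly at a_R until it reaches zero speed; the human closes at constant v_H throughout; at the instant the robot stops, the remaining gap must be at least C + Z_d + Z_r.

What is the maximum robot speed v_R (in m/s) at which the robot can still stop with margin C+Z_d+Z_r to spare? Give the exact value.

quadratic (1/12)·v² + (22/75)·v + (-14413/24000) = 0
  disc = (22/75)² − 4·(1/12)·(-14413/24000) = 11449/40000 ; √disc = 107/200
  v_R = (−(22/75) + 107/200) / (2·(1/12)) = 29/20 m/s
check:
T_s = v_R/a_R = (29/20)/6 = 0.2417 s
robot in T_r: 1.4500·0.0600 = 0.0870 m
robot under decel: 1.4500²/(2·6.0000) = 0.1752 m
human closes 1.4000·0.3017 = 0.4223 m
margins: 0.0000+0.0300+0.0050 = 0.0350 m
sum ≈ 0.0870+0.1752+0.4223+0.0350 ≈ 0.7195 m = S ✓

v_R_max = 29/20 m/s = 1.4500 m/s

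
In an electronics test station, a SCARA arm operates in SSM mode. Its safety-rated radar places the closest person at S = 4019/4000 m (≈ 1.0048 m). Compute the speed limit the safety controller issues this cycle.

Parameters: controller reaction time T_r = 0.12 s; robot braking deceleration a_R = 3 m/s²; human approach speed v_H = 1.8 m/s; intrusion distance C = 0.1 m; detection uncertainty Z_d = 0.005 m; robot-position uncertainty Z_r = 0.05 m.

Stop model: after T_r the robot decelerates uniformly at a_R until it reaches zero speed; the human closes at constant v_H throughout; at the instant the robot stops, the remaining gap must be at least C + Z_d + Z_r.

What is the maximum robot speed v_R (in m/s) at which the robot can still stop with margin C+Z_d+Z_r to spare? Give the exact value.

v_R_max = 3/4 m/s = 0.7500 m/s

collect terms ⇒ (1/6)·v_R² + (18/25)·v_R + (-507/800) = 0
  disc = (18/25)² − 4·(1/6)·(-507/800) = 9409/10000 ; √disc = 97/100
  v_R = (−(18/25) + 97/100) / (2·(1/6)) = 3/4 m/s
check:
T_s = v_R/a_R = (3/4)/3 = 0.2500 s
robot covers v_R·T_r = 0.7500·0.1200 = 0.0900 m before braking
robot under decel: 0.7500²/(2·3.0000) = 0.0938 m
person approaches 1.8000·(0.1200+0.2500) = 0.6660 m
margins: 0.1000+0.0050+0.0500 = 0.1550 m
sum ≈ 0.0900+0.0938+0.6660+0.1550 ≈ 1.0048 m = S ✓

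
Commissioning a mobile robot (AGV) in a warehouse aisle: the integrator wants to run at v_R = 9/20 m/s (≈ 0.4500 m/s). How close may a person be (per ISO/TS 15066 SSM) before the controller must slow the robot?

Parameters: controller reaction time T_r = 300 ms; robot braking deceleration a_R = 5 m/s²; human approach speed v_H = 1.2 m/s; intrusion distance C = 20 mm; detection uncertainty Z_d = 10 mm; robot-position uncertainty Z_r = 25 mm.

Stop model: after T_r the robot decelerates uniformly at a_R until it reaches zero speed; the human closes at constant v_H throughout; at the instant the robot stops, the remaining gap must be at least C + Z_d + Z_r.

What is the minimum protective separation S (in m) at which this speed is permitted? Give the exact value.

T_s = v_R/a_R = (9/20)/5 = 0.0900 s
robot in T_r: 0.4500·0.3000 = 0.1350 m
robot covers 0.4500·0.0900 − ½·5.0000·0.0900² = 0.0203 m while stopping
human over T_r+T_s: 1.2000·(0.3000+0.0900) = 0.4680 m
margins: 0.0200+0.0100+0.0250 = 0.0550 m
S_min ≈ 0.1350+0.0203+0.4680+0.0550  ⇒  S_min = 2713/4000 m

S_min = 2713/4000 m = 0.6783 m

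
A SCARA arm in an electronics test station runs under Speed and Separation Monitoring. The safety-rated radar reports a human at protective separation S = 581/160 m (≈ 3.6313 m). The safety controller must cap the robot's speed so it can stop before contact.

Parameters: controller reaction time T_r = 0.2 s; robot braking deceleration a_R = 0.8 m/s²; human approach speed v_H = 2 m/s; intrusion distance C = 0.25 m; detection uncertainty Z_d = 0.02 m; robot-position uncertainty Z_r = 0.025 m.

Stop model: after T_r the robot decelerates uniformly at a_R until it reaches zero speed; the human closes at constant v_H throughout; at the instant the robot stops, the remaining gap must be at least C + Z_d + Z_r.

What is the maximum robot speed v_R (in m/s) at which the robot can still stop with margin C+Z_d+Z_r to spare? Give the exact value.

v_R_max = 9/10 m/s = 0.9000 m/s

at the boundary: (5/8)·v² + (27/10)·v + (-2349/800) = 0
  disc = (27/10)² − 4·(5/8)·(-2349/800) = 23409/1600 ; √disc = 153/40
  v_R = (−(27/10) + 153/40) / (2·(5/8)) = 9/10 m/s
check:
braking lasts T_s = (9/10)/(4/5) = 1.1250 s
robot covers v_R·T_r = 0.9000·0.2000 = 0.1800 m before braking
robot covers 0.9000·1.1250 − ½·0.8000·1.1250² = 0.5062 m while stopping
person approaches 2.0000·(0.2000+1.1250) = 2.6500 m
residual clearance needed = 0.2500+0.0200+0.0250 = 0.2950 m
sum ≈ 0.1800+0.5062+2.6500+0.2950 ≈ 3.6313 m = S ✓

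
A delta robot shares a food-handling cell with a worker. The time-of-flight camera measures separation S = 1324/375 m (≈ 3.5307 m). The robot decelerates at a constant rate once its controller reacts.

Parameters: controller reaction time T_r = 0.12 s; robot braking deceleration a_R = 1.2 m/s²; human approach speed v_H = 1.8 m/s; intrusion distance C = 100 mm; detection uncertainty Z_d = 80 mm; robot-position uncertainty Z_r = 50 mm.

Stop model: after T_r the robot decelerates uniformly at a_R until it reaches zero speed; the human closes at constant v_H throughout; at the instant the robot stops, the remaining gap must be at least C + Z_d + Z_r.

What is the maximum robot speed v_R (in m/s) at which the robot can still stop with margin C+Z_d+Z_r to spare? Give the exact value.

quadratic (5/12)·v² + (81/50)·v + (-4627/1500) = 0
  disc = (81/50)² − 4·(5/12)·(-4627/1500) = 43681/5625 ; √disc = 209/75
  v_R = (−(81/50) + 209/75) / (2·(5/12)) = 7/5 m/s
check:
braking lasts T_s = (7/5)/(6/5) = 1.1667 s
robot covers v_R·T_r = 1.4000·0.1200 = 0.1680 m before braking
robot under decel: 1.4000²/(2·1.2000) = 0.8167 m
human closes 1.8000·1.2867 = 2.3160 m
margins: 0.1000+0.0800+0.0500 = 0.2300 m
sum ≈ 0.1680+0.8167+2.3160+0.2300 ≈ 3.5307 m = S ✓

v_R_max = 7/5 m/s = 1.4000 m/s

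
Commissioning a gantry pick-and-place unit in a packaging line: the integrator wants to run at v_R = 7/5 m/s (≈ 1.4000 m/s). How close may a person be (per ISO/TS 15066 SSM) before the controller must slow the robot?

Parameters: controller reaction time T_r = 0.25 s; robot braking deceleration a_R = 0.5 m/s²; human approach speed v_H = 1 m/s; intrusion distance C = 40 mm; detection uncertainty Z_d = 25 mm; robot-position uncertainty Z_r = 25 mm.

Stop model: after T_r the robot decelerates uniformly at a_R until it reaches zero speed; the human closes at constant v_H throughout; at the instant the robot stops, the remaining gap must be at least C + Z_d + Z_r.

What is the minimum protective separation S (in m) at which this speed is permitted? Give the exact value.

S_min = 109/20 m = 5.4500 m

T_s = v_R/a_R = (7/5)/(1/2) = 2.8000 s
reaction-phase robot travel = 1.4000·0.2500 = 0.3500 m
robot under decel: 1.4000²/(2·0.5000) = 1.9600 m
human over T_r+T_s: 1.0000·(0.2500+2.8000) = 3.0500 m
residual clearance needed = 0.0400+0.0250+0.0250 = 0.0900 m
S_min ≈ 0.3500+1.9600+3.0500+0.0900  ⇒  S_min = 109/20 m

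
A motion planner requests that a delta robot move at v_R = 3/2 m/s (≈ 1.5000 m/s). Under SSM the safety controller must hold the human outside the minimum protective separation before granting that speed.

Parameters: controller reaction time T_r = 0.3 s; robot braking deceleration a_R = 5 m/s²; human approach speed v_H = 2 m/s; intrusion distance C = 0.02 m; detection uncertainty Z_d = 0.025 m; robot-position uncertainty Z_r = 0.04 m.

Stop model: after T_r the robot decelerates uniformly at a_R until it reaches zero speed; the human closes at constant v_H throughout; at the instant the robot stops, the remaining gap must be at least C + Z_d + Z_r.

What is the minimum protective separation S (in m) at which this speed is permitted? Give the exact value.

S_min = 49/25 m = 1.9600 m

stop time T_s = (3/2)/5 = 0.3000 s
robot covers v_R·T_r = 1.5000·0.3000 = 0.4500 m before braking
braking distance = 1.5000²/(2·5.0000) = 0.2250 m
person approaches 2.0000·(0.3000+0.3000) = 1.2000 m
residual clearance needed = 0.0200+0.0250+0.0400 = 0.0850 m
S_min ≈ 0.4500+0.2250+1.2000+0.0850  ⇒  S_min = 49/25 m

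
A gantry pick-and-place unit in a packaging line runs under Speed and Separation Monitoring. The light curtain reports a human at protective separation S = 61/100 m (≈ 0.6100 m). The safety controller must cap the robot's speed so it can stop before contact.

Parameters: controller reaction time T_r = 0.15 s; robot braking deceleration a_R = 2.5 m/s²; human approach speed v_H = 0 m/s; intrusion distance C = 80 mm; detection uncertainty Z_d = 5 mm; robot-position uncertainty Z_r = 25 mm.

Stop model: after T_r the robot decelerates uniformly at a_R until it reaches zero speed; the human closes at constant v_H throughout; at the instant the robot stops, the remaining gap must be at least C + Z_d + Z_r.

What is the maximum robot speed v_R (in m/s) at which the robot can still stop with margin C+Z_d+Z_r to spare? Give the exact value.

v_R_max = 5/4 m/s = 1.2500 m/s

at the boundary: (1/5)·v² + (3/20)·v + (-1/2) = 0
  disc = (3/20)² − 4·(1/5)·(-1/2) = 169/400 ; √disc = 13/20
  v_R = (−(3/20) + 13/20) / (2·(1/5)) = 5/4 m/s
check:
T_s = v_R/a_R = (5/4)/(5/2) = 0.5000 s
robot covers v_R·T_r = 1.2500·0.1500 = 0.1875 m before braking
robot covers 1.2500·0.5000 − ½·2.5000·0.5000² = 0.3125 m while stopping
person approaches 0.0000·(0.1500+0.5000) = 0.0000 m
C+Z_d+Z_r = 0.0800+0.0050+0.0250 = 0.1100 m
sum ≈ 0.1875+0.3125+0.0000+0.1100 ≈ 0.6100 m = S ✓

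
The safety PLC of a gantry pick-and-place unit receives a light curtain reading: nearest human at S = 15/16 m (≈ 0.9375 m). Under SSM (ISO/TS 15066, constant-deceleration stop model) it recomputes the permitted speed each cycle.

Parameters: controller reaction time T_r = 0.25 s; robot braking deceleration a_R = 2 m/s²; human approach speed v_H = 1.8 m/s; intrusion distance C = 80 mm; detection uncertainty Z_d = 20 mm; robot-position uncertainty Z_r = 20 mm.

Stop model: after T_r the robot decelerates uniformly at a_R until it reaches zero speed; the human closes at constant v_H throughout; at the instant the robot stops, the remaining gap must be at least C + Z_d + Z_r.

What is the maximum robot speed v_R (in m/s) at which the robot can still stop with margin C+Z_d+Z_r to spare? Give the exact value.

collect terms ⇒ (1/4)·v_R² + (23/20)·v_R + (-147/400) = 0
  disc = (23/20)² − 4·(1/4)·(-147/400) = 169/100 ; √disc = 13/10
  v_R = (−(23/20) + 13/10) / (2·(1/4)) = 3/10 m/s
check:
stop time T_s = (3/10)/2 = 0.1500 s
robot covers v_R·T_r = 0.3000·0.2500 = 0.0750 m before braking
robot covers 0.3000·0.1500 − ½·2.0000·0.1500² = 0.0225 m while stopping
human over T_r+T_s: 1.8000·(0.2500+0.1500) = 0.7200 m
margins: 0.0800+0.0200+0.0200 = 0.1200 m
sum ≈ 0.0750+0.0225+0.7200+0.1200 ≈ 0.9375 m = S ✓

v_R_max = 3/10 m/s = 0.3000 m/s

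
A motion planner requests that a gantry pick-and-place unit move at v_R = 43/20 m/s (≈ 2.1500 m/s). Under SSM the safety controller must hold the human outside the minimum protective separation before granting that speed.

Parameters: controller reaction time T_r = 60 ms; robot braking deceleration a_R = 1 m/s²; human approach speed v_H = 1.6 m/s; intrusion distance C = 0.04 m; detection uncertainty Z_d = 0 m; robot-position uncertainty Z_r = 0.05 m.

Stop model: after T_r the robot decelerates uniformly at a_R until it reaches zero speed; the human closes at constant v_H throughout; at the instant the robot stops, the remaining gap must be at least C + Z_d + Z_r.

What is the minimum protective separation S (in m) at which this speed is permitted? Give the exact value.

T_s = v_R/a_R = (43/20)/1 = 2.1500 s
reaction-phase robot travel = 2.1500·0.0600 = 0.1290 m
robot covers 2.1500·2.1500 − ½·1.0000·2.1500² = 2.3112 m while stopping
person approaches 1.6000·(0.0600+2.1500) = 3.5360 m
residual clearance needed = 0.0400+0.0000+0.0500 = 0.0900 m
S_min ≈ 0.1290+2.3112+3.5360+0.0900  ⇒  S_min = 4853/800 m

S_min = 4853/800 m = 6.0663 m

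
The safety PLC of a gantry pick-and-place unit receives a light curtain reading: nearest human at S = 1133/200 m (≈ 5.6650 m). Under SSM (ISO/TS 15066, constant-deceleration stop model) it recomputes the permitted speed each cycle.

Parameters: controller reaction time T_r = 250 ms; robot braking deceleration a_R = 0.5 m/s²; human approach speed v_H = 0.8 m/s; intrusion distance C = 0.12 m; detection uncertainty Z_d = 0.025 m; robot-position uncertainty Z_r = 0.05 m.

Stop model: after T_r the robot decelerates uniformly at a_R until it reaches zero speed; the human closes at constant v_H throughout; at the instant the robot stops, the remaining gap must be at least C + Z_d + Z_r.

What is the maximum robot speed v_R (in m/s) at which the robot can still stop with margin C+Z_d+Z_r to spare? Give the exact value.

v_R_max = 31/20 m/s = 1.5500 m/s

at the boundary: (1)·v² + (37/20)·v + (-527/100) = 0
  disc = (37/20)² − 4·(1)·(-527/100) = 9801/400 ; √disc = 99/20
  v_R = (−(37/20) + 99/20) / (2·(1)) = 31/20 m/s
check:
braking lasts T_s = (31/20)/(1/2) = 3.1000 s
reaction-phase robot travel = 1.5500·0.2500 = 0.3875 m
braking distance = 1.5500²/(2·0.5000) = 2.4025 m
human closes 0.8000·3.3500 = 2.6800 m
C+Z_d+Z_r = 0.1200+0.0250+0.0500 = 0.1950 m
sum ≈ 0.3875+2.4025+2.6800+0.1950 ≈ 5.6650 m = S ✓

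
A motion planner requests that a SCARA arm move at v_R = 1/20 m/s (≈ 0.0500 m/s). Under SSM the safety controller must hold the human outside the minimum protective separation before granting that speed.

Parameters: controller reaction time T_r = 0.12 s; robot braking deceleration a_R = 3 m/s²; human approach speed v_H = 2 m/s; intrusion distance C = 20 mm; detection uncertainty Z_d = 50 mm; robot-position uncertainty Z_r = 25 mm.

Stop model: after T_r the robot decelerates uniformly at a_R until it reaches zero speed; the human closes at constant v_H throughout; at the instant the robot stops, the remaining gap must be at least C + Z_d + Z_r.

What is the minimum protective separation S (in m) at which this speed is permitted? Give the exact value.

S_min = 1499/4000 m = 0.3748 m

stop time T_s = (1/20)/3 = 0.0167 s
robot covers v_R·T_r = 0.0500·0.1200 = 0.0060 m before braking
robot covers 0.0500·0.0167 − ½·3.0000·0.0167² = 0.0004 m while stopping
human closes 2.0000·0.1367 = 0.2733 m
C+Z_d+Z_r = 0.0200+0.0500+0.0250 = 0.0950 m
S_min ≈ 0.0060+0.0004+0.2733+0.0950  ⇒  S_min = 1499/4000 m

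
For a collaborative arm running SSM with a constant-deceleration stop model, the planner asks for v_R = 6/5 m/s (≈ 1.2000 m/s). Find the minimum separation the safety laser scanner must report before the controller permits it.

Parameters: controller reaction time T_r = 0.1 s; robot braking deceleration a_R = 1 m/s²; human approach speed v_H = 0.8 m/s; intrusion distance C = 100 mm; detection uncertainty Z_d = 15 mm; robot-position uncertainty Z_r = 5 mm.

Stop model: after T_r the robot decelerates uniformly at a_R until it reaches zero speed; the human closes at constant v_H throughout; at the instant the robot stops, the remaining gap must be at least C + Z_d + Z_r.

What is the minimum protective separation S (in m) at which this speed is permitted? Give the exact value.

S_min = 2 m = 2.0000 m

T_s = v_R/a_R = (6/5)/1 = 1.2000 s
reaction-phase robot travel = 1.2000·0.1000 = 0.1200 m
robot covers 1.2000·1.2000 − ½·1.0000·1.2000² = 0.7200 m while stopping
human closes 0.8000·1.3000 = 1.0400 m
C+Z_d+Z_r = 0.1000+0.0150+0.0050 = 0.1200 m
S_min ≈ 0.1200+0.7200+1.0400+0.1200  ⇒  S_min = 2 m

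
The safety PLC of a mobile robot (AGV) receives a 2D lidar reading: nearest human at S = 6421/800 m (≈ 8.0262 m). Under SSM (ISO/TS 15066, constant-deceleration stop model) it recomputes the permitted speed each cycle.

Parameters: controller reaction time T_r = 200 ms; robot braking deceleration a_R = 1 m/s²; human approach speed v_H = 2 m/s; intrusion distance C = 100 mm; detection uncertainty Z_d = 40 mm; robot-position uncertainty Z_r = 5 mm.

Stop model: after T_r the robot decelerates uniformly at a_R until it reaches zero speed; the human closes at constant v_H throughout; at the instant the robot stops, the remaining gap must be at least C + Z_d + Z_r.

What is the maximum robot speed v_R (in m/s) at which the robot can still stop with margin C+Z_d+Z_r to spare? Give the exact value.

v_R_max = 9/4 m/s = 2.2500 m/s

quadratic (1/2)·v² + (11/5)·v + (-1197/160) = 0
  disc = (11/5)² − 4·(1/2)·(-1197/160) = 7921/400 ; √disc = 89/20
  v_R = (−(11/5) + 89/20) / (2·(1/2)) = 9/4 m/s
check:
T_s = v_R/a_R = (9/4)/1 = 2.2500 s
reaction-phase robot travel = 2.2500·0.2000 = 0.4500 m
robot under decel: 2.2500²/(2·1.0000) = 2.5312 m
person approaches 2.0000·(0.2000+2.2500) = 4.9000 m
C+Z_d+Z_r = 0.1000+0.0400+0.0050 = 0.1450 m
sum ≈ 0.4500+2.5312+4.9000+0.1450 ≈ 8.0262 m = S ✓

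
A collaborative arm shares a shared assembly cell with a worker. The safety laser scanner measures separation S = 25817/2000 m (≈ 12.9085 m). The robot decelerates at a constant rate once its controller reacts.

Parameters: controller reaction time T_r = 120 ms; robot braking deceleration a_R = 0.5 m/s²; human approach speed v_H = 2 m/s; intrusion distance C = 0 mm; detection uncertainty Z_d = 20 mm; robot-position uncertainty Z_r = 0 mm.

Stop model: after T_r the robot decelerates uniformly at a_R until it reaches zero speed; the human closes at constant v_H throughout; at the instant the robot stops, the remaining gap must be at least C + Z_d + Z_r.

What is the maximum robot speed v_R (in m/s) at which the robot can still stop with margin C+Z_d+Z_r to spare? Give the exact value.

quadratic (1)·v² + (103/25)·v + (-25297/2000) = 0
  disc = (103/25)² − 4·(1)·(-25297/2000) = 168921/2500 ; √disc = 411/50
  v_R = (−(103/25) + 411/50) / (2·(1)) = 41/20 m/s
check:
stop time T_s = (41/20)/(1/2) = 4.1000 s
robot covers v_R·T_r = 2.0500·0.1200 = 0.2460 m before braking
robot under decel: 2.0500²/(2·0.5000) = 4.2025 m
human over T_r+T_s: 2.0000·(0.1200+4.1000) = 8.4400 m
residual clearance needed = 0.0000+0.0200+0.0000 = 0.0200 m
sum ≈ 0.2460+4.2025+8.4400+0.0200 ≈ 12.9085 m = S ✓

v_R_max = 41/20 m/s = 2.0500 m/s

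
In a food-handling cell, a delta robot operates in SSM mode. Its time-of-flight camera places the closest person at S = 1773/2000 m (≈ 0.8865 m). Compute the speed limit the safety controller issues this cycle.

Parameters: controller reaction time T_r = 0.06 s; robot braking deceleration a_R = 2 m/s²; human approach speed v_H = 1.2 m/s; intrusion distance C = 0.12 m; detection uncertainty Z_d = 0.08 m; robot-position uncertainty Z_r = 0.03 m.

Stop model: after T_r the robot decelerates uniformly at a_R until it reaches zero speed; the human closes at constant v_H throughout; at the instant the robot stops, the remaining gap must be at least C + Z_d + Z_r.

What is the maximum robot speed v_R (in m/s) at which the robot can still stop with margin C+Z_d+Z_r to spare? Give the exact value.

v_R_max = 7/10 m/s = 0.7000 m/s

collect terms ⇒ (1/4)·v_R² + (33/50)·v_R + (-1169/2000) = 0
  disc = (33/50)² − 4·(1/4)·(-1169/2000) = 10201/10000 ; √disc = 101/100
  v_R = (−(33/50) + 101/100) / (2·(1/4)) = 7/10 m/s
check:
braking lasts T_s = (7/10)/2 = 0.3500 s
reaction-phase robot travel = 0.7000·0.0600 = 0.0420 m
braking distance = 0.7000²/(2·2.0000) = 0.1225 m
human over T_r+T_s: 1.2000·(0.0600+0.3500) = 0.4920 m
residual clearance needed = 0.1200+0.0800+0.0300 = 0.2300 m
sum ≈ 0.0420+0.1225+0.4920+0.2300 ≈ 0.8865 m = S ✓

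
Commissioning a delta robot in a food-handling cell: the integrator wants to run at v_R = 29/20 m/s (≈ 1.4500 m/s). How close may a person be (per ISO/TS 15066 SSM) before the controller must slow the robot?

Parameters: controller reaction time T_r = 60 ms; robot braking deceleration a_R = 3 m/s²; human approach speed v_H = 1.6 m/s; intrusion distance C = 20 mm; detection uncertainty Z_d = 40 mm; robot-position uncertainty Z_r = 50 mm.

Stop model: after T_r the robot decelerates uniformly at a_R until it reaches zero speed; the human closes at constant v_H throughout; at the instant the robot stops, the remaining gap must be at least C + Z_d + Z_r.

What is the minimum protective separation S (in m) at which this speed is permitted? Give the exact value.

S_min = 5667/4000 m = 1.4167 m

braking lasts T_s = (29/20)/3 = 0.4833 s
robot covers v_R·T_r = 1.4500·0.0600 = 0.0870 m before braking
robot under decel: 1.4500²/(2·3.0000) = 0.3504 m
human over T_r+T_s: 1.6000·(0.0600+0.4833) = 0.8693 m
margins: 0.0200+0.0400+0.0500 = 0.1100 m
S_min ≈ 0.0870+0.3504+0.8693+0.1100  ⇒  S_min = 5667/4000 m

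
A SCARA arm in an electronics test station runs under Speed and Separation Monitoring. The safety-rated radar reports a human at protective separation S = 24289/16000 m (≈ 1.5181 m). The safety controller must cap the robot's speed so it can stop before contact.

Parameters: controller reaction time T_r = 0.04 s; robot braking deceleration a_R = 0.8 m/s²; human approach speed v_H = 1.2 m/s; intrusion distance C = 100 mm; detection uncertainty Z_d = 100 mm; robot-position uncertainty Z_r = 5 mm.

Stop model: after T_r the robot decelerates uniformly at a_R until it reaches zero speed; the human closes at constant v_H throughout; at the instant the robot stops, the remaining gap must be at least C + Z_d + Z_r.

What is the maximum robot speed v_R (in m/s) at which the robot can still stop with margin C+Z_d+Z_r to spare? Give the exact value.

at the boundary: (5/8)·v² + (77/50)·v + (-20241/16000) = 0
  disc = (77/50)² − 4·(5/8)·(-20241/16000) = 885481/160000 ; √disc = 941/400
  v_R = (−(77/50) + 941/400) / (2·(5/8)) = 13/20 m/s
check:
braking lasts T_s = (13/20)/(4/5) = 0.8125 s
reaction-phase robot travel = 0.6500·0.0400 = 0.0260 m
braking distance = 0.6500²/(2·0.8000) = 0.2641 m
human closes 1.2000·0.8525 = 1.0230 m
C+Z_d+Z_r = 0.1000+0.1000+0.0050 = 0.2050 m
sum ≈ 0.0260+0.2641+1.0230+0.2050 ≈ 1.5181 m = S ✓

v_R_max = 13/20 m/s = 0.6500 m/s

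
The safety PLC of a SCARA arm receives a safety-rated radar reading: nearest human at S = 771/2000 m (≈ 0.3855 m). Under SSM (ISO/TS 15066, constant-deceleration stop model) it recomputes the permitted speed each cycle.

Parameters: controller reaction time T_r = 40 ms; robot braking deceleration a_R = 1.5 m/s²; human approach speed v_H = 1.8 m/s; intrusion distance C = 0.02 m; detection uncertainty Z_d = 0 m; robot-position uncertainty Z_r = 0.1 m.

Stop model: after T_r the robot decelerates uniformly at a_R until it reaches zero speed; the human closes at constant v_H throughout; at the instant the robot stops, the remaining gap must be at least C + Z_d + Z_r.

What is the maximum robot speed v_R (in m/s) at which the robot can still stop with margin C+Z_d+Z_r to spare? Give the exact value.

v_R_max = 3/20 m/s = 0.1500 m/s

at the boundary: (1/3)·v² + (31/25)·v + (-387/2000) = 0
  disc = (31/25)² − 4·(1/3)·(-387/2000) = 4489/2500 ; √disc = 67/50
  v_R = (−(31/25) + 67/50) / (2·(1/3)) = 3/20 m/s
check:
braking lasts T_s = (3/20)/(3/2) = 0.1000 s
reaction-phase robot travel = 0.1500·0.0400 = 0.0060 m
robot under decel: 0.1500²/(2·1.5000) = 0.0075 m
human closes 1.8000·0.1400 = 0.2520 m
residual clearance needed = 0.0200+0.0000+0.1000 = 0.1200 m
sum ≈ 0.0060+0.0075+0.2520+0.1200 ≈ 0.3855 m = S ✓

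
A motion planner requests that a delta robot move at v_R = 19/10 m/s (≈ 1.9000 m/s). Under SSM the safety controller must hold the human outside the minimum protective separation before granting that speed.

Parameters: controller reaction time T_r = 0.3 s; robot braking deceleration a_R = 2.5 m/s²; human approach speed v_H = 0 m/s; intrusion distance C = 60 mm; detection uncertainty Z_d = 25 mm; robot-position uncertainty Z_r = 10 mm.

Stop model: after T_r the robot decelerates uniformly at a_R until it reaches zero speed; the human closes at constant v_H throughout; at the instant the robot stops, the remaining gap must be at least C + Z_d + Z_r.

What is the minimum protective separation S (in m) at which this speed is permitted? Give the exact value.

S_min = 1387/1000 m = 1.3870 m

T_s = v_R/a_R = (19/10)/(5/2) = 0.7600 s
reaction-phase robot travel = 1.9000·0.3000 = 0.5700 m
robot under decel: 1.9000²/(2·2.5000) = 0.7220 m
person approaches 0.0000·(0.3000+0.7600) = 0.0000 m
C+Z_d+Z_r = 0.0600+0.0250+0.0100 = 0.0950 m
S_min ≈ 0.5700+0.7220+0.0000+0.0950  ⇒  S_min = 1387/1000 m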